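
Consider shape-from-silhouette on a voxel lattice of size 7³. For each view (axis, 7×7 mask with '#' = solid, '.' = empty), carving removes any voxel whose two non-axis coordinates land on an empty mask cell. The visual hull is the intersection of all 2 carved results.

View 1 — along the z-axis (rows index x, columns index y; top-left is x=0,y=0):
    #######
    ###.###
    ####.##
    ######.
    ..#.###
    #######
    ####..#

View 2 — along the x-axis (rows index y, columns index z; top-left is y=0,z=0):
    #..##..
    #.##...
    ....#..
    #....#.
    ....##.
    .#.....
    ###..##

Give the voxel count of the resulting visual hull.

start: 7×7×7 = 343 voxels
step 1: project along z, AND mask (41/49) → |grid| = 287
step 2: project along x, AND mask (17/49) → |grid| = 99

remaining voxels: 99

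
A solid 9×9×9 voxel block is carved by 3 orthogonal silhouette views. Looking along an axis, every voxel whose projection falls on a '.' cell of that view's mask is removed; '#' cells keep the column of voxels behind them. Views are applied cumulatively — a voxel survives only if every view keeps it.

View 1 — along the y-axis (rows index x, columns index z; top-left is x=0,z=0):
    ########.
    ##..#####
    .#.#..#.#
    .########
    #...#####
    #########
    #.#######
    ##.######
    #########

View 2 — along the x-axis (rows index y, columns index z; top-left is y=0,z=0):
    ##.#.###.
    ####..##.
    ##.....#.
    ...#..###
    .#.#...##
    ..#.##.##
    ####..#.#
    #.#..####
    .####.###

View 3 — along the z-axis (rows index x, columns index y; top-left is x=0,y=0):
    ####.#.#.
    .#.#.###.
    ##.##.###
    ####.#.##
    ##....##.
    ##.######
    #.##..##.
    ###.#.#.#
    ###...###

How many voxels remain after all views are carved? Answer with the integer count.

start: 9×9×9 = 729 voxels
carve view 1 (along y, XZ-mask fill 67/81): 603 voxels remain
carve view 2 (along x, YZ-mask fill 47/81): 350 voxels remain
carve view 3 (along z, XY-mask fill 54/81): 246 voxels remain

voxel count = 246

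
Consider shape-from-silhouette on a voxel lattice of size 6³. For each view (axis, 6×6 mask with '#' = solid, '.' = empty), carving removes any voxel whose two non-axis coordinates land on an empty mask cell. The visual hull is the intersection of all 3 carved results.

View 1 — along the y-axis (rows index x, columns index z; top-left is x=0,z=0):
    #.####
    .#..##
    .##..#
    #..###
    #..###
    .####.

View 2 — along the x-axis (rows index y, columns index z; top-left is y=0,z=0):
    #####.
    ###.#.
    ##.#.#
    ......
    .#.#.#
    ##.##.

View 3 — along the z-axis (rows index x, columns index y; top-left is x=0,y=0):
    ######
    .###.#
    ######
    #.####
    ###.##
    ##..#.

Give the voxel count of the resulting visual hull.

start: 6×6×6 = 216 voxels
step 1: project along y, AND mask (23/36) → |grid| = 138
step 2: project along x, AND mask (20/36) → |grid| = 74
step 3: project along z, AND mask (29/36) → |grid| = 63

|visual hull| = 63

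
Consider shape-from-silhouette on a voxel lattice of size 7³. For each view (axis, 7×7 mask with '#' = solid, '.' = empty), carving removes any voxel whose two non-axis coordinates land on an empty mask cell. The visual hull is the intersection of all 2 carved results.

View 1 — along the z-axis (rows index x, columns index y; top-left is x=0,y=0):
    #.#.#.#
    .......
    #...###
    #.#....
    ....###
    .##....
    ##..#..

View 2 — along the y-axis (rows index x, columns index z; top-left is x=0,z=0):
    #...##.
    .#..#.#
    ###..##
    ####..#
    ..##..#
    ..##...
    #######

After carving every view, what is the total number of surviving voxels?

before carving: 343 voxels (7×7×7)
[1] z-view keeps 18 columns → grid now 126
[2] y-view keeps 28 columns → grid now 76

voxel count = 76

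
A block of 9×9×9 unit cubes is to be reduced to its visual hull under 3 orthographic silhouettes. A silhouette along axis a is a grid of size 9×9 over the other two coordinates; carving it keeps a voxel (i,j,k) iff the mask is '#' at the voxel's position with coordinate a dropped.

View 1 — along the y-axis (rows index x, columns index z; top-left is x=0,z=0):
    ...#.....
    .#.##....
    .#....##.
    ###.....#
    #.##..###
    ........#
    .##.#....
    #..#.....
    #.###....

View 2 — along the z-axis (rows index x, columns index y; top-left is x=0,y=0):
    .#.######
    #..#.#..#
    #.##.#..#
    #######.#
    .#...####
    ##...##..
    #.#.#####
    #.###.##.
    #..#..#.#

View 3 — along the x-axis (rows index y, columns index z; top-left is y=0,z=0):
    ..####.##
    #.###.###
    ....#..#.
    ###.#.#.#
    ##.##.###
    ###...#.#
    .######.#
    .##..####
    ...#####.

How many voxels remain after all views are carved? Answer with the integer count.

|visual hull| = 92

before carving: 729 voxels (9×9×9)
step 1: project along y, AND mask (27/81) → |grid| = 243
step 2: project along z, AND mask (50/81) → |grid| = 149
step 3: project along x, AND mask (51/81) → |grid| = 92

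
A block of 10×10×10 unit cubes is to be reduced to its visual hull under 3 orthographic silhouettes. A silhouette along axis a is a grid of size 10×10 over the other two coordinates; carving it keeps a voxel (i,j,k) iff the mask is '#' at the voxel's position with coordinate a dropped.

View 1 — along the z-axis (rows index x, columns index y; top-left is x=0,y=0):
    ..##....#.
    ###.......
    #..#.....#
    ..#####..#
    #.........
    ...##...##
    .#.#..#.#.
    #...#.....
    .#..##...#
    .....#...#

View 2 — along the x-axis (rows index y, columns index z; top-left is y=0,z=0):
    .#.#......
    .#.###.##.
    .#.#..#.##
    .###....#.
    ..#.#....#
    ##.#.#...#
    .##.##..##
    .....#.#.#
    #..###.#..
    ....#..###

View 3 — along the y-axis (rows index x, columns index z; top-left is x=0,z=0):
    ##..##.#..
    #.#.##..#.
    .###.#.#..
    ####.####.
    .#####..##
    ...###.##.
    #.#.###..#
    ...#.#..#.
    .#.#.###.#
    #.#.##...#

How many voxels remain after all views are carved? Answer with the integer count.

initial block: 10^3 = 1000
carve view 1 (along z, XY-mask fill 32/100): 320 voxels remain
carve view 2 (along x, YZ-mask fill 43/100): 135 voxels remain
carve view 3 (along y, XZ-mask fill 55/100): 74 voxels remain

remaining voxels: 74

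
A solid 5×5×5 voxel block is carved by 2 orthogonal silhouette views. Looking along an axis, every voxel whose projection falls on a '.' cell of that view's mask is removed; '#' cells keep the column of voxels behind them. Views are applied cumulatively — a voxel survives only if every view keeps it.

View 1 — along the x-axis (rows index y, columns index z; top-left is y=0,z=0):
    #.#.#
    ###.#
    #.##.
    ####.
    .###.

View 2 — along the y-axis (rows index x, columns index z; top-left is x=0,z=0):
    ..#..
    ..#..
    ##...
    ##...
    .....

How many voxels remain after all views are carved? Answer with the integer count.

start: 5×5×5 = 125 voxels
[1] x-view keeps 17 columns → grid now 85
[2] y-view keeps 6 columns → grid now 24

|visual hull| = 24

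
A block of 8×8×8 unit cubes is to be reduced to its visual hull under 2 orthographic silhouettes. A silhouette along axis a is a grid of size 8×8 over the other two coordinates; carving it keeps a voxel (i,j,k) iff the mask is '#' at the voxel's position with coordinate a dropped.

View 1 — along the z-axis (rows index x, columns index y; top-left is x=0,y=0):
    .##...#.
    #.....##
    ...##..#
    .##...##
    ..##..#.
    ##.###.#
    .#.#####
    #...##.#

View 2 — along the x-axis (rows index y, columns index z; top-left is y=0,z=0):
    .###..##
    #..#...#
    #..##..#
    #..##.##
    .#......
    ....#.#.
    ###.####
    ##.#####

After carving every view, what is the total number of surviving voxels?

before carving: 512 voxels (8×8×8)
carve view 1 (along z, XY-mask fill 32/64): 256 voxels remain
carve view 2 (along x, YZ-mask fill 34/64): 146 voxels remain

voxel count = 146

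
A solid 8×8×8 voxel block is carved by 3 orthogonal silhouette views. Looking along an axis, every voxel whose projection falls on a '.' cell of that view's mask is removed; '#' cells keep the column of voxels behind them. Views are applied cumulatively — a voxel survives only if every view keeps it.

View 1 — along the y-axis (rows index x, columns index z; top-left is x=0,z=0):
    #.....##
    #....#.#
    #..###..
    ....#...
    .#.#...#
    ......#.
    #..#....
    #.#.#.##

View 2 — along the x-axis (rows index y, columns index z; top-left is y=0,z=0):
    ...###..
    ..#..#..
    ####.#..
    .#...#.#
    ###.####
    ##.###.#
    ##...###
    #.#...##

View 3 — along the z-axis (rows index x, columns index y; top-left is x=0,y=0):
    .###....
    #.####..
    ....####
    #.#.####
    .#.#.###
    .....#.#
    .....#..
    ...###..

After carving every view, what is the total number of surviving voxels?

before carving: 512 voxels (8×8×8)
V1 y: intersect with XZ mask (22 set) -- 176 left
V2 x: intersect with YZ mask (35 set) -- 95 left
V3 z: intersect with XY mask (29 set) -- 46 left

|visual hull| = 46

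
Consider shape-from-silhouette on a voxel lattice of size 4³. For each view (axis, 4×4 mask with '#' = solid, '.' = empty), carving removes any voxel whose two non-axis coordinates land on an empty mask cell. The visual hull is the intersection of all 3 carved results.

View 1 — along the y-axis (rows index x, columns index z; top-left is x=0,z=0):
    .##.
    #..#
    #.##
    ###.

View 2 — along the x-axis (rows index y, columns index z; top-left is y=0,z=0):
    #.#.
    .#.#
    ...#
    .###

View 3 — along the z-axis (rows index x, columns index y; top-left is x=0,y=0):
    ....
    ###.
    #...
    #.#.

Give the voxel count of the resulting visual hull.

before carving: 64 voxels (4×4×4)
V1 y: intersect with XZ mask (10 set) -- 40 left
V2 x: intersect with YZ mask (8 set) -- 19 left
V3 z: intersect with XY mask (6 set) -- 7 left

|visual hull| = 7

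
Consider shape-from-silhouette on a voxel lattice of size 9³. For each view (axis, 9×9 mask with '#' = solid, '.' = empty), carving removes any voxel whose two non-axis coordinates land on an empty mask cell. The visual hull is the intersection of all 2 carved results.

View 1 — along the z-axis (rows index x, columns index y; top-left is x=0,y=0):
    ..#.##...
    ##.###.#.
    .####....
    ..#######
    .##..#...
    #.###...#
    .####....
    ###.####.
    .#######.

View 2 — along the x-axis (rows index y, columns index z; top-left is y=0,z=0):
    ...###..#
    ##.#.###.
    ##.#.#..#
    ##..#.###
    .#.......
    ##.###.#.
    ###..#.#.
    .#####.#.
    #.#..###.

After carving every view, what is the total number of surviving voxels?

remaining voxels: 217

initial block: 9^3 = 729
after view 1 [z-axis, 46 of 81 cells solid] → remaining = 414
after view 2 [x-axis, 44 of 81 cells solid] → remaining = 217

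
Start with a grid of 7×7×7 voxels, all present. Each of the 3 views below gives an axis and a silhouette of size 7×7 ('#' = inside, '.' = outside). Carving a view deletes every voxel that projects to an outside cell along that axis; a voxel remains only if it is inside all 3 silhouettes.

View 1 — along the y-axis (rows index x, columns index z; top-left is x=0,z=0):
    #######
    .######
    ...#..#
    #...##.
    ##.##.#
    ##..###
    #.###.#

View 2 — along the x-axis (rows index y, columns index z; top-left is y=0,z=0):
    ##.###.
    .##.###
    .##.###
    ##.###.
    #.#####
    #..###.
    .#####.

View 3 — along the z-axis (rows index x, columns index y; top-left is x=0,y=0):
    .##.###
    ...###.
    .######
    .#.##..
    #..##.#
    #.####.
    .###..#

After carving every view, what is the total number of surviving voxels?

|visual hull| = 98

start: 7×7×7 = 343 voxels
  1. axis=1 (XZ plane), |mask|=33  ⇒  voxels=231
  2. axis=0 (YZ plane), |mask|=35  ⇒  voxels=165
  3. axis=2 (XY plane), |mask|=30  ⇒  voxels=98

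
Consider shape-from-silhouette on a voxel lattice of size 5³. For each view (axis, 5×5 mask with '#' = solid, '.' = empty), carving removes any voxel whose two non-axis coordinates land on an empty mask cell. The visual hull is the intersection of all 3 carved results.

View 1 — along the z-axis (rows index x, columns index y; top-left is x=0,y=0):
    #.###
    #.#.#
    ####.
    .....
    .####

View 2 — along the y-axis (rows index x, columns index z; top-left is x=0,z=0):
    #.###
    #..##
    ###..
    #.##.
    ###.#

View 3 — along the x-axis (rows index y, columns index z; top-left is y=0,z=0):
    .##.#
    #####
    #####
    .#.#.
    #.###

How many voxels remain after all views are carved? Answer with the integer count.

before carving: 125 voxels (5×5×5)
after view 1 [z-axis, 15 of 25 cells solid] → remaining = 75
after view 2 [y-axis, 17 of 25 cells solid] → remaining = 53
after view 3 [x-axis, 19 of 25 cells solid] → remaining = 39

|visual hull| = 39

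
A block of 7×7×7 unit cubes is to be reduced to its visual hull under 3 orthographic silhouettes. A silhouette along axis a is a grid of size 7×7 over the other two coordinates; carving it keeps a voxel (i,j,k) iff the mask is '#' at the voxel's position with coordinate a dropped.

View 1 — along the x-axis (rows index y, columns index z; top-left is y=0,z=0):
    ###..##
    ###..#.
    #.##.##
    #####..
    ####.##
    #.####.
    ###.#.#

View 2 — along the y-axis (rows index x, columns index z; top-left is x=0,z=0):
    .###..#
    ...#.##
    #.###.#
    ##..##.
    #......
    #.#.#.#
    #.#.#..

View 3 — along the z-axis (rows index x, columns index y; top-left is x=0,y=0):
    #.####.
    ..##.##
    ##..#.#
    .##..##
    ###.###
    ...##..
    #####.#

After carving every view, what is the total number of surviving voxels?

start: 7×7×7 = 343 voxels
V1 x: intersect with YZ mask (35 set) -- 245 left
V2 y: intersect with XZ mask (24 set) -- 123 left
V3 z: intersect with XY mask (31 set) -- 72 left

remaining voxels: 72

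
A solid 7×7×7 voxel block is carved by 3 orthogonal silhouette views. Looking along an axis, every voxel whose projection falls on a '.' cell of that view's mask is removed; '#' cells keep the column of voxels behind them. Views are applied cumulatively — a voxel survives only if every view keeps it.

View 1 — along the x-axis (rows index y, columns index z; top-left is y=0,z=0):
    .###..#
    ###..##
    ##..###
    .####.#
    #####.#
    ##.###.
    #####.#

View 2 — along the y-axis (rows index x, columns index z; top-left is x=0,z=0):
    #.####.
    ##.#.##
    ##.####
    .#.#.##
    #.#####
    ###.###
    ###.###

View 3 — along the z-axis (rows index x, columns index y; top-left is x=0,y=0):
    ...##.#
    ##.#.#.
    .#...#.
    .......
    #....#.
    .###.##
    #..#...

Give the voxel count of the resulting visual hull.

start: 7×7×7 = 343 voxels
[1] x-view keeps 36 columns → grid now 252
[2] y-view keeps 38 columns → grid now 192
[3] z-view keeps 18 columns → grid now 71

|visual hull| = 71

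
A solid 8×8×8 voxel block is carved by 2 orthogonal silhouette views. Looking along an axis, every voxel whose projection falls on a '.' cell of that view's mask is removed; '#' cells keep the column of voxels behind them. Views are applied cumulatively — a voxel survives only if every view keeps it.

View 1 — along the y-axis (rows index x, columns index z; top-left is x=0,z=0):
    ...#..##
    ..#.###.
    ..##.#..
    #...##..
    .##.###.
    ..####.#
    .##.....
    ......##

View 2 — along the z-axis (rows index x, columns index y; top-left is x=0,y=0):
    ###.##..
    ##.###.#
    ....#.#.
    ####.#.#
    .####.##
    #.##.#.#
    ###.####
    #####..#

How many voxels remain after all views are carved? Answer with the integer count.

voxel count = 144

start: 8×8×8 = 512 voxels
carve view 1 (along y, XZ-mask fill 27/64): 216 voxels remain
carve view 2 (along z, XY-mask fill 43/64): 144 voxels remain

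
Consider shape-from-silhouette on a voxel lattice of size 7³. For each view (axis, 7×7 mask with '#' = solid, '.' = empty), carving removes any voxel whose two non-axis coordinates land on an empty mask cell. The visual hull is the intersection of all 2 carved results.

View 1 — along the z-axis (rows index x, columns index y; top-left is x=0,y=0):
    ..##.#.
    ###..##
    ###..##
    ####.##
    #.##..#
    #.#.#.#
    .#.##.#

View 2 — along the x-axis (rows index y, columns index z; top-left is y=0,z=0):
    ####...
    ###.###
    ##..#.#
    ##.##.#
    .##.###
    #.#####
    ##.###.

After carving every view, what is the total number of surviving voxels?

voxel count = 152

start: 7×7×7 = 343 voxels
step 1: project along z, AND mask (31/49) → |grid| = 217
step 2: project along x, AND mask (35/49) → |grid| = 152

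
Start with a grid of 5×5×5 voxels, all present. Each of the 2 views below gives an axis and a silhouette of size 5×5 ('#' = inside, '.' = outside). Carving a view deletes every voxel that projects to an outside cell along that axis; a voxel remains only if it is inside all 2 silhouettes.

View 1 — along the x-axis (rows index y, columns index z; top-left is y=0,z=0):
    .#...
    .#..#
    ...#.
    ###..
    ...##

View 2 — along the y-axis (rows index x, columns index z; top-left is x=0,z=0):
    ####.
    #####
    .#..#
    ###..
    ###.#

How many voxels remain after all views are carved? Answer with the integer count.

voxel count = 33

before carving: 125 voxels (5×5×5)
step 1: project along x, AND mask (9/25) → |grid| = 45
step 2: project along y, AND mask (18/25) → |grid| = 33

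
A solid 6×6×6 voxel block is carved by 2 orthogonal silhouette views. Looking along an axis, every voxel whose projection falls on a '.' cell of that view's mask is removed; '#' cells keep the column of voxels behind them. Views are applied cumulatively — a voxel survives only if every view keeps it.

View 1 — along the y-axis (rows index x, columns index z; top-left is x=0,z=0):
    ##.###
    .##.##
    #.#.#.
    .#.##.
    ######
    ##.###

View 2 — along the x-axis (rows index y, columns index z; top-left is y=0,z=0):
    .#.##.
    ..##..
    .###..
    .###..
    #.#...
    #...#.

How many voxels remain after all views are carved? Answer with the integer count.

voxel count = 63

initial block: 6^3 = 216
  1. axis=1 (XZ plane), |mask|=26  ⇒  voxels=156
  2. axis=0 (YZ plane), |mask|=15  ⇒  voxels=63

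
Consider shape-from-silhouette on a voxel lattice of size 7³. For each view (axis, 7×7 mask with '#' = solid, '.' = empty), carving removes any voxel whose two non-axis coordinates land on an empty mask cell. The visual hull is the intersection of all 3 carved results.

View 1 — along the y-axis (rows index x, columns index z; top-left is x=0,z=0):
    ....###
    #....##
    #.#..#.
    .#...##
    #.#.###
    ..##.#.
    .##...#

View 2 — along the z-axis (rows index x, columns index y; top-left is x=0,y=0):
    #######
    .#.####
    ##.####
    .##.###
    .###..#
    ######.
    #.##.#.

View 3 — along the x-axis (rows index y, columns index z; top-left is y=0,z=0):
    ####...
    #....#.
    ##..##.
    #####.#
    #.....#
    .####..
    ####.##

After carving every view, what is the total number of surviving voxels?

full grid |V| = 343
carve view 1 (along y, XZ-mask fill 23/49): 161 voxels remain
carve view 2 (along z, XY-mask fill 37/49): 119 voxels remain
carve view 3 (along x, YZ-mask fill 28/49): 66 voxels remain

66 voxels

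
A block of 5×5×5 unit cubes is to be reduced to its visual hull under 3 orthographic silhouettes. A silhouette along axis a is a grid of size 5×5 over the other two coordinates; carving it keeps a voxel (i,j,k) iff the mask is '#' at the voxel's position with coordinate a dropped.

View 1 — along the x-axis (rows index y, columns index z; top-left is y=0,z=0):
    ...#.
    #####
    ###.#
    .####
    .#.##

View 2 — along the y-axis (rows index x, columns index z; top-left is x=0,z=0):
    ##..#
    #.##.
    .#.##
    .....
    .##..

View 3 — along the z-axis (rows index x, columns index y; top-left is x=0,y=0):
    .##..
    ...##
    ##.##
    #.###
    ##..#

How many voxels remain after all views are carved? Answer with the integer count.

full grid |V| = 125
carve view 1 (along x, YZ-mask fill 17/25): 85 voxels remain
carve view 2 (along y, XZ-mask fill 11/25): 38 voxels remain
carve view 3 (along z, XY-mask fill 15/25): 22 voxels remain

voxel count = 22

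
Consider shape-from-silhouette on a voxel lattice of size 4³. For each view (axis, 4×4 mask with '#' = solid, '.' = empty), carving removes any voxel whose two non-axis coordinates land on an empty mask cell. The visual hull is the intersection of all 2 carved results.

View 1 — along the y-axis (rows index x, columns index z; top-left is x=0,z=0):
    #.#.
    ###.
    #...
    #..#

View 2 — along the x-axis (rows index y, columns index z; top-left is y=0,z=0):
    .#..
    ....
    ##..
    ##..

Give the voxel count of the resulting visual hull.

voxel count = 11

initial block: 4^3 = 64
carve view 1 (along y, XZ-mask fill 8/16): 32 voxels remain
carve view 2 (along x, YZ-mask fill 5/16): 11 voxels remain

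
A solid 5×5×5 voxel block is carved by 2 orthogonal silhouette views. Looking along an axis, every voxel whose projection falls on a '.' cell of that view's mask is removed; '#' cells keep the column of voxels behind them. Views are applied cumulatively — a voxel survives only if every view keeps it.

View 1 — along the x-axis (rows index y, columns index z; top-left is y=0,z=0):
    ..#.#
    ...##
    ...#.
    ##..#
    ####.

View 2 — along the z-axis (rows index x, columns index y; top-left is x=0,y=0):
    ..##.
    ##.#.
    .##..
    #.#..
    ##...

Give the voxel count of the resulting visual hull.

before carving: 125 voxels (5×5×5)
[1] x-view keeps 12 columns → grid now 60
[2] z-view keeps 11 columns → grid now 21

remaining voxels: 21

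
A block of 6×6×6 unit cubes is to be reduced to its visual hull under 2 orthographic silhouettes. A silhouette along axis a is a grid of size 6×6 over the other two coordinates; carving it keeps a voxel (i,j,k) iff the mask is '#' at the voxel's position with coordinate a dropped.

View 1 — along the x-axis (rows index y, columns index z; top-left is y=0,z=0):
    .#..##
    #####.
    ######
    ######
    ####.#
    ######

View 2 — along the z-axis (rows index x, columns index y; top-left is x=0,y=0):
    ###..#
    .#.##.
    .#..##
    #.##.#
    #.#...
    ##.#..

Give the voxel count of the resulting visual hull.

before carving: 216 voxels (6×6×6)
V1 x: intersect with YZ mask (31 set) -- 186 left
V2 z: intersect with XY mask (19 set) -- 96 left

voxel count = 96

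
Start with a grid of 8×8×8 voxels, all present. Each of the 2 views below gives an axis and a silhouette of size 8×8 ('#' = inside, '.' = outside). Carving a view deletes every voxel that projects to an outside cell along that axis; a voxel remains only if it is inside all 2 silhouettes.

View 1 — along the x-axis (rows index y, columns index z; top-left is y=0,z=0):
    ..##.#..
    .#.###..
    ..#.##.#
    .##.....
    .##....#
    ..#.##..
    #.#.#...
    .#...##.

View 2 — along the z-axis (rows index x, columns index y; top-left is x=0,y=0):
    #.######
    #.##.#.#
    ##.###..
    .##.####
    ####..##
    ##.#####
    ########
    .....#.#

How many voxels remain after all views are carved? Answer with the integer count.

before carving: 512 voxels (8×8×8)
after view 1 [x-axis, 25 of 64 cells solid] → remaining = 200
after view 2 [z-axis, 46 of 64 cells solid] → remaining = 142

remaining voxels: 142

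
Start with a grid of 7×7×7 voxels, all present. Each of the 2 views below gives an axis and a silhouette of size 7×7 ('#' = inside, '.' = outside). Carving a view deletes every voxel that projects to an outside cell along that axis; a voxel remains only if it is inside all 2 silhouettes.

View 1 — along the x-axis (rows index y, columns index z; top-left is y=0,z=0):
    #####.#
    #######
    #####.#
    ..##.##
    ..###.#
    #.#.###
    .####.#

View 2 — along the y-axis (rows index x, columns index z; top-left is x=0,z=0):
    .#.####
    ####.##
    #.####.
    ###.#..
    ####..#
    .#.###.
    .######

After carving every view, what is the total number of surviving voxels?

voxel count = 184

before carving: 343 voxels (7×7×7)
V1 x: intersect with YZ mask (37 set) -- 259 left
V2 y: intersect with XZ mask (35 set) -- 184 left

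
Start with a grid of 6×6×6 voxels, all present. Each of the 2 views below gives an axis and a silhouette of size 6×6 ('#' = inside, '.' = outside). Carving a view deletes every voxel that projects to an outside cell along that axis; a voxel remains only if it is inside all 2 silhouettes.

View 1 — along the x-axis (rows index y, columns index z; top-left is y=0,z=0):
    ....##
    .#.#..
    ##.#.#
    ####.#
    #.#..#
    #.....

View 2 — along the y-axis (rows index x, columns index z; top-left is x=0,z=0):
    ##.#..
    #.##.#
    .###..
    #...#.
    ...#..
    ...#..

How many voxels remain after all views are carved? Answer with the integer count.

remaining voxels: 42

before carving: 216 voxels (6×6×6)
after view 1 [x-axis, 17 of 36 cells solid] → remaining = 102
after view 2 [y-axis, 14 of 36 cells solid] → remaining = 42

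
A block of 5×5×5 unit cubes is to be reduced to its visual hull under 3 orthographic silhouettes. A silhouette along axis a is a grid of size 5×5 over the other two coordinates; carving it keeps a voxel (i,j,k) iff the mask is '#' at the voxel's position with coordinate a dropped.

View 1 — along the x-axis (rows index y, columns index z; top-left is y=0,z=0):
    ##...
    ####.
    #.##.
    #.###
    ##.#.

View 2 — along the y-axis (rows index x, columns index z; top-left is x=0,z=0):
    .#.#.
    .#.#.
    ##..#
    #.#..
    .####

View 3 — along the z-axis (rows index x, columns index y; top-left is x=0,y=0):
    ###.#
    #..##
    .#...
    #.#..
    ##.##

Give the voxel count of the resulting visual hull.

remaining voxels: 24

before carving: 125 voxels (5×5×5)
step 1: project along x, AND mask (16/25) → |grid| = 80
step 2: project along y, AND mask (13/25) → |grid| = 42
step 3: project along z, AND mask (14/25) → |grid| = 24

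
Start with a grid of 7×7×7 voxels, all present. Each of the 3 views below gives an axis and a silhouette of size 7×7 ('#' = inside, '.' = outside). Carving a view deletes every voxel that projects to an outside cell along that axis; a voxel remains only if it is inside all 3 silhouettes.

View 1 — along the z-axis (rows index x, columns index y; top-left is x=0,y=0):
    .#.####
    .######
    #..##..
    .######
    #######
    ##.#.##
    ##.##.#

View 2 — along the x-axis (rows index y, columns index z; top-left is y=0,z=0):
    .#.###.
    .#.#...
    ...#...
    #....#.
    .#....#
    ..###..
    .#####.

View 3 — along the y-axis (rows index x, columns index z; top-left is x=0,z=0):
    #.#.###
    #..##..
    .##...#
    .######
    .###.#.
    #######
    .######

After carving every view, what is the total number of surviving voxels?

voxel count = 76

full grid |V| = 343
step 1: project along z, AND mask (37/49) → |grid| = 259
step 2: project along x, AND mask (19/49) → |grid| = 102
step 3: project along y, AND mask (34/49) → |grid| = 76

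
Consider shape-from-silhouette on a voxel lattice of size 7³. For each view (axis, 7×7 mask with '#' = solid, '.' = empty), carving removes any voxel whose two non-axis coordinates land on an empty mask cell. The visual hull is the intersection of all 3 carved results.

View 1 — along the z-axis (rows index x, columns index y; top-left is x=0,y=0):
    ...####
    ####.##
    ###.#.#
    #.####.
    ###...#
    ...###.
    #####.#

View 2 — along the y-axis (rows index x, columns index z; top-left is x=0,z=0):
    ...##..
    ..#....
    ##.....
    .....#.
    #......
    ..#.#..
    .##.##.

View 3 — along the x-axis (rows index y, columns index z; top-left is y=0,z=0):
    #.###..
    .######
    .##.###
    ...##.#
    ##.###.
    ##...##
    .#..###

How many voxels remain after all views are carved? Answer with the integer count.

37 voxels

initial block: 7^3 = 343
V1 z: intersect with XY mask (33 set) -- 231 left
V2 y: intersect with XZ mask (13 set) -- 63 left
V3 x: intersect with YZ mask (31 set) -- 37 left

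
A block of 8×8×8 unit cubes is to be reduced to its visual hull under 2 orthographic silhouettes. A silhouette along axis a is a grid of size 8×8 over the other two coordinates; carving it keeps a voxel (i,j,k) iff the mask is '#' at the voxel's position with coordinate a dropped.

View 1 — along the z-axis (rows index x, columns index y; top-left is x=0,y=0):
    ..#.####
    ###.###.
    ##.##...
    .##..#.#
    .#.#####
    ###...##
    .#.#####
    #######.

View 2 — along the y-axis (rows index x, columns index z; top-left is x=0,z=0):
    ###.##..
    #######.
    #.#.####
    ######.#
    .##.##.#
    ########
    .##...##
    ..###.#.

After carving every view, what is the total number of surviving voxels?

|visual hull| = 241

full grid |V| = 512
carve view 1 (along z, XY-mask fill 43/64): 344 voxels remain
carve view 2 (along y, XZ-mask fill 46/64): 241 voxels remain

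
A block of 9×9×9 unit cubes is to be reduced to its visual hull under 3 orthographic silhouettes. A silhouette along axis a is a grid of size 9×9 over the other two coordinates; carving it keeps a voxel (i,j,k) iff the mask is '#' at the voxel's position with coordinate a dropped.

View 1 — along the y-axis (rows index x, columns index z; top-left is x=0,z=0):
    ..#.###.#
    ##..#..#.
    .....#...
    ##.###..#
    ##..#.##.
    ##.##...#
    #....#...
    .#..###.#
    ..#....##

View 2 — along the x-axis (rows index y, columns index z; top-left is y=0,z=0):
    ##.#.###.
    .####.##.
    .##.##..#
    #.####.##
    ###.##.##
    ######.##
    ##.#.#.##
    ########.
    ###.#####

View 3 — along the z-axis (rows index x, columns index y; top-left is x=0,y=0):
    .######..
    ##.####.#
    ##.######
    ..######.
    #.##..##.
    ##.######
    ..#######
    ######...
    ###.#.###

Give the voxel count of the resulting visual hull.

voxel count = 179

initial block: 9^3 = 729
  1. axis=1 (XZ plane), |mask|=36  ⇒  voxels=324
  2. axis=0 (YZ plane), |mask|=61  ⇒  voxels=249
  3. axis=2 (XY plane), |mask|=60  ⇒  voxels=179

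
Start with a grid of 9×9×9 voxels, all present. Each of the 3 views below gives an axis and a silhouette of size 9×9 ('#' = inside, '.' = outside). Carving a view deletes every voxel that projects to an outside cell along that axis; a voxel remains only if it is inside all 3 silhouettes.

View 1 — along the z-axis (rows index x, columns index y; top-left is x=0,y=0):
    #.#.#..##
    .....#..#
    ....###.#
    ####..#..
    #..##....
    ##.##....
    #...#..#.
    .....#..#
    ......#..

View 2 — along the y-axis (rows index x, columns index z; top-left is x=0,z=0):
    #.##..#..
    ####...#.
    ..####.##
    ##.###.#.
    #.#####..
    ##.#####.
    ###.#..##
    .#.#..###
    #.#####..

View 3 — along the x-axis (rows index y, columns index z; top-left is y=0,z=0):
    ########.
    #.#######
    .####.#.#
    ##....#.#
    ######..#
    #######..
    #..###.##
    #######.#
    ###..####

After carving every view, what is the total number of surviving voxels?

before carving: 729 voxels (9×9×9)
after view 1 [z-axis, 29 of 81 cells solid] → remaining = 261
after view 2 [y-axis, 51 of 81 cells solid] → remaining = 164
after view 3 [x-axis, 61 of 81 cells solid] → remaining = 124

remaining voxels: 124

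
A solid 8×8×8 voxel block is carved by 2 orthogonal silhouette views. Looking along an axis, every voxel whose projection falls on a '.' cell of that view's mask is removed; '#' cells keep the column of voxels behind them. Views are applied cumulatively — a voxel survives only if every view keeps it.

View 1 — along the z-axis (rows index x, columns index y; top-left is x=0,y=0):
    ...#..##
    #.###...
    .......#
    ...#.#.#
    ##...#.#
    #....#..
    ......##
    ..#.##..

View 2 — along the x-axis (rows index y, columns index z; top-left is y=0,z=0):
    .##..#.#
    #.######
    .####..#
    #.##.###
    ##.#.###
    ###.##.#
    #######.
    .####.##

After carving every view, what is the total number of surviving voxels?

initial block: 8^3 = 512
[1] z-view keeps 22 columns → grid now 176
[2] x-view keeps 47 columns → grid now 127

127 voxels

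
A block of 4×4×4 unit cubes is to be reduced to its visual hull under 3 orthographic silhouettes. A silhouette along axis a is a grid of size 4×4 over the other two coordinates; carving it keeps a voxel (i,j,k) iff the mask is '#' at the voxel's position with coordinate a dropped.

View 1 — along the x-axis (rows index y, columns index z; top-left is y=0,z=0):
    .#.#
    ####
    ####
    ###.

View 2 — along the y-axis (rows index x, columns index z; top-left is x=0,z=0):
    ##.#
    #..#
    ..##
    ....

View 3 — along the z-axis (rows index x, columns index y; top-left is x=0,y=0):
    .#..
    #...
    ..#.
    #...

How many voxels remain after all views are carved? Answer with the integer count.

|visual hull| = 6

before carving: 64 voxels (4×4×4)
V1 x: intersect with YZ mask (13 set) -- 52 left
V2 y: intersect with XZ mask (7 set) -- 22 left
V3 z: intersect with XY mask (4 set) -- 6 left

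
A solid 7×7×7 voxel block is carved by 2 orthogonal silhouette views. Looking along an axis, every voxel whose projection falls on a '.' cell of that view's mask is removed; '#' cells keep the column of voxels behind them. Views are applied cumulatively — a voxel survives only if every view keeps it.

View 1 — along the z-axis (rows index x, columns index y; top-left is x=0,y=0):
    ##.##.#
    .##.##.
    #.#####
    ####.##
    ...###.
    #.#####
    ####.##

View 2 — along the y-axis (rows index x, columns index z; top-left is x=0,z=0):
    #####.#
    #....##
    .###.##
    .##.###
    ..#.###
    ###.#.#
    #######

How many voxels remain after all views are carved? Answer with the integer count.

remaining voxels: 186

full grid |V| = 343
after view 1 [z-axis, 36 of 49 cells solid] → remaining = 252
after view 2 [y-axis, 35 of 49 cells solid] → remaining = 186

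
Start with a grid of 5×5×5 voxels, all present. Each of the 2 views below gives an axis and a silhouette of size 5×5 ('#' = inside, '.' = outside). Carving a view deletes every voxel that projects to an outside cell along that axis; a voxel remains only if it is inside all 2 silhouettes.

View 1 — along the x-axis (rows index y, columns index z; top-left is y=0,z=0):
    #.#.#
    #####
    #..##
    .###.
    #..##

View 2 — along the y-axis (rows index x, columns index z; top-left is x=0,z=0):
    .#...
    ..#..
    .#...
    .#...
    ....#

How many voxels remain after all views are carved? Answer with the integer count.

13 voxels

start: 5×5×5 = 125 voxels
carve view 1 (along x, YZ-mask fill 17/25): 85 voxels remain
carve view 2 (along y, XZ-mask fill 5/25): 13 voxels remain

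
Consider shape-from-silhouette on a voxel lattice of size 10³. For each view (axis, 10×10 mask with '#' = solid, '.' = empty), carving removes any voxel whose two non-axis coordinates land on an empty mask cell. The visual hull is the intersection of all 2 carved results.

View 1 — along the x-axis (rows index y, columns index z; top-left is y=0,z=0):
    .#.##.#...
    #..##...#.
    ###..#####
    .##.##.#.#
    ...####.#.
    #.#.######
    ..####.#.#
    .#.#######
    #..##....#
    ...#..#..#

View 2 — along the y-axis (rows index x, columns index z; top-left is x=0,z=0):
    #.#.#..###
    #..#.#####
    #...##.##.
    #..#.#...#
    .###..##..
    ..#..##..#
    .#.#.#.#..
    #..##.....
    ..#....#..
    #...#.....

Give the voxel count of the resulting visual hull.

236 voxels

initial block: 10^3 = 1000
step 1: project along x, AND mask (56/100) → |grid| = 560
step 2: project along y, AND mask (42/100) → |grid| = 236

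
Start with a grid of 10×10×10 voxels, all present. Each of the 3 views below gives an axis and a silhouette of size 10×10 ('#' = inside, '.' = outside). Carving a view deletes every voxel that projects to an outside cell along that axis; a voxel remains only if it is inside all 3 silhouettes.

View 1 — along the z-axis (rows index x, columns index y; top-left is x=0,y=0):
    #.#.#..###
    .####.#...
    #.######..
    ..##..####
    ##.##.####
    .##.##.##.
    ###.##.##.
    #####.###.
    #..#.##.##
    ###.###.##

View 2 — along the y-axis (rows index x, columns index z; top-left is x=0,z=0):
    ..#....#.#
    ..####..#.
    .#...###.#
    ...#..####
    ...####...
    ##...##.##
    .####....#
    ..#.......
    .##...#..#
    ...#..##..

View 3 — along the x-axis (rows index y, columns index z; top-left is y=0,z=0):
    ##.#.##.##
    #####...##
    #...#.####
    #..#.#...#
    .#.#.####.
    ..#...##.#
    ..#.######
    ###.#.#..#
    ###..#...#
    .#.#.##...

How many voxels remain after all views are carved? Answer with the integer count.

start: 10×10×10 = 1000 voxels
carve view 1 (along z, XY-mask fill 67/100): 670 voxels remain
carve view 2 (along y, XZ-mask fill 41/100): 267 voxels remain
carve view 3 (along x, YZ-mask fill 56/100): 156 voxels remain

voxel count = 156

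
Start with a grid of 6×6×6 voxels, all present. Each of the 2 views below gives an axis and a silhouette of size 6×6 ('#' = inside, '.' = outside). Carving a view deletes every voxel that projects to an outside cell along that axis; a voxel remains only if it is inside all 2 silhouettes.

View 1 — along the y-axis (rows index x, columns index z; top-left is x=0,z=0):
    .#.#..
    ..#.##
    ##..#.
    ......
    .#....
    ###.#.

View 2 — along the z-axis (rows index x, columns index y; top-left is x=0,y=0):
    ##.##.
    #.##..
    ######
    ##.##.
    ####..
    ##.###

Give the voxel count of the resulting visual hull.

|visual hull| = 59

full grid |V| = 216
[1] y-view keeps 13 columns → grid now 78
[2] z-view keeps 26 columns → grid now 59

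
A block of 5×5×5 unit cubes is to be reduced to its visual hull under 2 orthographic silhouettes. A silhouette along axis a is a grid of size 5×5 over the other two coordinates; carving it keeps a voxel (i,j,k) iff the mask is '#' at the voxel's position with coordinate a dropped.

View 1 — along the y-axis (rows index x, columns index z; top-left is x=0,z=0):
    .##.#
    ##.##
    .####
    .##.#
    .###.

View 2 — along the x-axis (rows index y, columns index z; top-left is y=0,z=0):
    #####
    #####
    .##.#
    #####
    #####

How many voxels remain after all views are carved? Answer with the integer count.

remaining voxels: 81

initial block: 5^3 = 125
after view 1 [y-axis, 17 of 25 cells solid] → remaining = 85
after view 2 [x-axis, 23 of 25 cells solid] → remaining = 81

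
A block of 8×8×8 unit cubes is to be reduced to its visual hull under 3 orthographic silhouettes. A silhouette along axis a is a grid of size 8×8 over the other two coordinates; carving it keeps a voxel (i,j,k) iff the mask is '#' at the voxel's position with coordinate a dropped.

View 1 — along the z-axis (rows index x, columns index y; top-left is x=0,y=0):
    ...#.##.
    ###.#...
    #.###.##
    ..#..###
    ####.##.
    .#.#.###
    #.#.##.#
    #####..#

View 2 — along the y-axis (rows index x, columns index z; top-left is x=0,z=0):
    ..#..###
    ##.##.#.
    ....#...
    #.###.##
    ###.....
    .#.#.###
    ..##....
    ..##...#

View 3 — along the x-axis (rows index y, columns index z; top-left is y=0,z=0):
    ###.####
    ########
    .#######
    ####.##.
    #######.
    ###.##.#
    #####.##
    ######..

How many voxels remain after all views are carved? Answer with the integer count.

voxel count = 109

before carving: 512 voxels (8×8×8)
after view 1 [z-axis, 39 of 64 cells solid] → remaining = 312
after view 2 [y-axis, 29 of 64 cells solid] → remaining = 133
after view 3 [x-axis, 54 of 64 cells solid] → remaining = 109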